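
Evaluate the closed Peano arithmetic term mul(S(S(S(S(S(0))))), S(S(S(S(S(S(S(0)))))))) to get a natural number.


mul(S^5(0), S^7(0)):
S^5(0) = 5
S^7(0) = 7
5 * 7 = 35

35


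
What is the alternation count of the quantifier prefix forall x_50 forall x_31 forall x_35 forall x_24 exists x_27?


Walk the prefix and count type changes:
  position 1: forall -> forall
  position 2: forall -> forall
  position 3: forall -> forall
  position 4: forall -> exists <-- alternation
Total alternations = 1

1


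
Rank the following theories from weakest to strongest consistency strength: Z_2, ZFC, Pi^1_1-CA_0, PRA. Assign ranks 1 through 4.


Ordering by consistency strength:
1. PRA
2. Pi^1_1-CA_0
3. Z_2
4. ZFC


Z_2=3, ZFC=4, Pi^1_1-CA_0=2, PRA=1


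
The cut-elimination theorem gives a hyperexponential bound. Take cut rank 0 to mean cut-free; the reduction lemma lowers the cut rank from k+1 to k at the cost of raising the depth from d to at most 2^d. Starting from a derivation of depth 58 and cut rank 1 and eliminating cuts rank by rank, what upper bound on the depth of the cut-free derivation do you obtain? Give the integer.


Each rank reduction sends depth d to at most 2^d; cut rank r needs r reductions.
2_0(58) = 58
2_1(58) = 2^58 = 288230376151711744
Cut-free depth bound = 288230376151711744

288230376151711744


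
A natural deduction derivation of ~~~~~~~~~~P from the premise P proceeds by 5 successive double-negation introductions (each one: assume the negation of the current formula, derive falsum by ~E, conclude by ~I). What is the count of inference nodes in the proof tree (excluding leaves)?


Each double-negation introduction (from C infer ~~C) uses 2 inference nodes: one ~E (C and ~C give falsum) and one ~I (discharge ~C).
5 double negations = 5 * 2 = 10 inference nodes.

10


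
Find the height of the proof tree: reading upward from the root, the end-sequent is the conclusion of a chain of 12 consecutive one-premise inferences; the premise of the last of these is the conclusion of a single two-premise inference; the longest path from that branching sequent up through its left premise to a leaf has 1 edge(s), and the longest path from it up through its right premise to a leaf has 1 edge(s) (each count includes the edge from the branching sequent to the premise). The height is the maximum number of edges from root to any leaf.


Longest path through the left premise: 1 edges (measured from the branching sequent)
Longest path through the right premise: 1 edges
Height of the subtree rooted at the branching sequent: max(1, 1) = 1
The branching sequent sits 12 edges above the root (the chain of one-premise inferences), so height = 1 + 12 = 13

13


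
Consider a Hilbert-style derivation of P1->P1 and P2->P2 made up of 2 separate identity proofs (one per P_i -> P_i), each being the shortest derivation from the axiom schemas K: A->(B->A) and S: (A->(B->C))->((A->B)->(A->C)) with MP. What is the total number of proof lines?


The shortest proof of A->A from K and S in the Hilbert calculus has exactly 5 lines:
(1) K instance A->((A->A)->A), (2) S instance, (3) MP on 1,2, (4) K instance A->(A->A), (5) MP on 3,4.
For 2 independent identities: 2 * 5 = 10 lines total.

10


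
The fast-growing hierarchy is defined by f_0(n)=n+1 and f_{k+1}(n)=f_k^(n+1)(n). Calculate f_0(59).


f_0(59) = 59 + 1 = 60

60


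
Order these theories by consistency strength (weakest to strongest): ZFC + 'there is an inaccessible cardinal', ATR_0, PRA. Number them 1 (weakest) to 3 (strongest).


Ordering by consistency strength:
1. PRA
2. ATR_0
3. ZFC + 'there is an inaccessible cardinal'


ZFC + 'there is an inaccessible cardinal'=3, ATR_0=2, PRA=1


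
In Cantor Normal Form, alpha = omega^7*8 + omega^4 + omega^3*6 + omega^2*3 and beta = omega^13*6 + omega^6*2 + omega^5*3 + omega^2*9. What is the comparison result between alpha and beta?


Compare term by term from highest exponent:
alpha = omega^7*8 + omega^4 + omega^3*6 + omega^2*3
beta = omega^13*6 + omega^6*2 + omega^5*3 + omega^2*9
Term 1: alpha has omega^7*8, beta has omega^13*6
Term 2: alpha has omega^4*1, beta has omega^6*2
Term 3: alpha has omega^3*6, beta has omega^5*3
Term 4: alpha has omega^2*3, beta has omega^2*9
Result: alpha < beta

alpha < beta


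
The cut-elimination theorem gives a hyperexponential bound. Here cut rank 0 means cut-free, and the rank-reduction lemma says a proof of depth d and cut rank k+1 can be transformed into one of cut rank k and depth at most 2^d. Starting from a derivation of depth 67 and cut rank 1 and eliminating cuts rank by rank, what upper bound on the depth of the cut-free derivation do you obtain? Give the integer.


Each rank reduction sends depth d to at most 2^d; cut rank r needs r reductions.
2_0(67) = 67
2_1(67) = 2^67 = 147573952589676412928
Cut-free depth bound = 147573952589676412928

147573952589676412928


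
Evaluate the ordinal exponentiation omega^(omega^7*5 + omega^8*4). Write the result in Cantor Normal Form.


omega^(omega^7*5 + omega^8*4):
In ordinal addition a term is absorbed by a following term of strictly larger exponent: 7 < 8, so omega^7*5 + omega^8*4 = omega^8*4.
omega raised to a CNF ordinal is a single CNF term: Result = omega^(omega^8*4)

omega^(omega^8*4)


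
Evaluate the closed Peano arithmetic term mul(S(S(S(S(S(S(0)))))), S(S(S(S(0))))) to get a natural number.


mul(S^6(0), S^4(0)):
S^6(0) = 6
S^4(0) = 4
6 * 4 = 24

24


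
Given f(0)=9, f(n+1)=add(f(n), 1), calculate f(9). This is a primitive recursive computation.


f(0) = 9
f(1) = add(f(0), 1) = add(9, 1) = 10
f(2) = add(f(1), 1) = add(10, 1) = 11
f(3) = add(f(2), 1) = add(11, 1) = 12
f(4) = add(f(3), 1) = add(12, 1) = 13
f(5) = add(f(4), 1) = add(13, 1) = 14
f(6) = add(f(5), 1) = add(14, 1) = 15
f(7) = add(f(6), 1) = add(15, 1) = 16
f(8) = add(f(7), 1) = add(16, 1) = 17
f(9) = add(f(8), 1) = add(17, 1) = 18


18


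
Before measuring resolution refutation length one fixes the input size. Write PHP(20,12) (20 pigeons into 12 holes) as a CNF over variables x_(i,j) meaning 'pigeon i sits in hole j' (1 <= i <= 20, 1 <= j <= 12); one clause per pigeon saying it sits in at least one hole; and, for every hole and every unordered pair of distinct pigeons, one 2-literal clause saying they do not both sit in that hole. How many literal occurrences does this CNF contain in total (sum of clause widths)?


PHP(20,12): 20 pigeons, 12 holes, 20*12 = 240 variables.
- pigeon clauses: one per pigeon -> 20 clauses of width 12 -> 240 literals
- hole clauses: 12 holes * C(20,2) = 12 * 190 -> 2280 clauses of width 2 -> 4560 literals
Total literal occurrences = 240 + 4560 = 4800

4800


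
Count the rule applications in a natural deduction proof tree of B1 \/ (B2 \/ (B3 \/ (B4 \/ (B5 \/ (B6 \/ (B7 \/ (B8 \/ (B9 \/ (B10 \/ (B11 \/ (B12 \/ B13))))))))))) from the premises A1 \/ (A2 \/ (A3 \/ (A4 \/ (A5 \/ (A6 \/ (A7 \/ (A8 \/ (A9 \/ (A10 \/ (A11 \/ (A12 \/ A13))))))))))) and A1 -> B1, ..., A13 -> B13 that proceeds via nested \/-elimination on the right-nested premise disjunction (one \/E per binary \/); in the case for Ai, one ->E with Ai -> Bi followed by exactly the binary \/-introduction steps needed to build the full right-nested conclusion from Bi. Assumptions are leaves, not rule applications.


Constructive dilemma with 13 branches, all disjunctions right-nested:
- \/E: the premise has 12 binary \/, each eliminated once: 12 nodes.
- ->E: one per case (Ai with Ai -> Bi gives Bi): 13 nodes.
- \/I: in case i < n, Bi needs 1 step to form Bi \/ (B(i+1) \/ ...) and then i-1 steps to prepend B(i-1), ..., B1, i.e. i steps; in case i = n, B13 needs 12 prepend steps.
  \/I total = (1 + 2 + ... + 12) + 12 = 78 + 12 = 90 nodes.
Total = 12 + 13 + 90 = 115

115


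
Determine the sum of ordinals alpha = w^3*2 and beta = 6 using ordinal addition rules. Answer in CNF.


Ordinal addition w^3*2 + 6:
Leading exponent of alpha (3) > leading exponent of beta (0).
Since alpha's term has higher exponent than beta's leading term,
the sum is simply alpha followed by beta.
Result = w^3*2 + 6

w^3*2 + 6


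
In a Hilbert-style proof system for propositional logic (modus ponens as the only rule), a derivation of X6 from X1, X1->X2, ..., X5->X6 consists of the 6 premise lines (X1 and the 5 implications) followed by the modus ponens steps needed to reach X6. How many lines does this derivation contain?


We have 6 premise lines: X1 and 5 implications.
Each implication is detached once by MP, giving 5 MP lines.
6 premise lines + 5 MP lines = 11 total lines.

11


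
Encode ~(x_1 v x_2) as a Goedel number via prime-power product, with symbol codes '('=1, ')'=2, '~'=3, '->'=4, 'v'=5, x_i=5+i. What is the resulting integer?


Formula: ~(x_1 v x_2)
Symbol codes: [3, 1, 6, 5, 7, 2]
Primes: [2, 3, 5, 7, 11, 13]
p_1^3 = 2^3 = 8
p_2^1 = 3^1 = 3
p_3^6 = 5^6 = 15625
p_4^5 = 7^5 = 16807
p_5^7 = 11^7 = 19487171
p_6^2 = 13^2 = 169
Product = 20756635959934875000

20756635959934875000


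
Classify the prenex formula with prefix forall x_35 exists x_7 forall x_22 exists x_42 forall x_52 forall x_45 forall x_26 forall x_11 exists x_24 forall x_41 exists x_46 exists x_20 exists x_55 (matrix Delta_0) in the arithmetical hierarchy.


Leading quantifier is forall, so the class is Pi.
Number of quantifier blocks = alternations + 1 = 7 + 1 = 8.
Classification: Pi_8

Pi_8


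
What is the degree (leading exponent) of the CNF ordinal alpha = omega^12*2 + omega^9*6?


CNF: omega^12*2 + omega^9*6
The leading term is omega^12*2, which has exponent 12.

12


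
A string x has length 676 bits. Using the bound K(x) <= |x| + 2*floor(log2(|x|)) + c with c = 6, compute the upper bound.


floor(log2(676)) = 9
2 * 9 = 18
K(x) <= 676 + 18 + 6 = 700

700


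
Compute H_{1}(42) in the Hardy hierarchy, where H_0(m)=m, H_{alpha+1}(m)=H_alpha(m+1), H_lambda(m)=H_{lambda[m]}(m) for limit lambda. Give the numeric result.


H_1(42):
For finite ordinals k, H_k(n) = n + k (each successor step adds 1).
H_1(42) = 42 + 1 = 43

43


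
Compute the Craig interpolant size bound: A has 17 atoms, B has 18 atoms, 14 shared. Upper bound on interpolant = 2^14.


Shared atoms = 14
Craig interpolant size bound = 2^14
= 16384

16384


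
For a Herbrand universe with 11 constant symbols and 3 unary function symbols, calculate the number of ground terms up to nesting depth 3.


Herbrand terms by depth:
Depth 0: 11 constants
Depth 1: 33 new terms (running total: 44)
Depth 2: 99 new terms (running total: 143)
Depth 3: 297 new terms (running total: 440)
Total distinct ground terms = 440

440


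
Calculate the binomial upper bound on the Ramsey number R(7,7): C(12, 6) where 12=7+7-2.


R(7,7) <= C(7+7-2, 7-1) = C(12, 6)
C(12, 6) = 12! / (6! * 6!)
= 924

924


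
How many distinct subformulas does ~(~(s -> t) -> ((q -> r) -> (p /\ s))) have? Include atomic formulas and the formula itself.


Formula: ~(~(s -> t) -> ((q -> r) -> (p /\ s)))
Subformulas found:
  1. q
  2. s
  3. r
  4. t
  5. p
  6. (p /\ s)
  7. (q -> r)
  8. (s -> t)
  9. ~(s -> t)
  10. ((q -> r) -> (p /\ s))
  11. (~(s -> t) -> ((q -> r) -> (p /\ s)))
  12. ~(~(s -> t) -> ((q -> r) -> (p /\ s)))
Total distinct subformulas = 12

12


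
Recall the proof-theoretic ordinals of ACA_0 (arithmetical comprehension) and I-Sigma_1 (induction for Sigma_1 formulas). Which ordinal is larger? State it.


Proof-theoretic ordinal of ACA_0 (arithmetical comprehension): epsilon_0
Proof-theoretic ordinal of I-Sigma_1 (induction for Sigma_1 formulas): omega^omega
Comparing: omega^omega < epsilon_0.
The larger ordinal is epsilon_0 (from ACA_0 (arithmetical comprehension)).

epsilon_0


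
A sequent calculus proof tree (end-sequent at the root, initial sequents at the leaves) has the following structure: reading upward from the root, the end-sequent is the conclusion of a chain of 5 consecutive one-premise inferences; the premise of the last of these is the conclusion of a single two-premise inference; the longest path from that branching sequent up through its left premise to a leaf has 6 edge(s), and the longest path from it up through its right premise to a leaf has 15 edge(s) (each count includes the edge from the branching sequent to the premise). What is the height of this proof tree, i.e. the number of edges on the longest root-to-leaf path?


Longest path through the left premise: 6 edges (measured from the branching sequent)
Longest path through the right premise: 15 edges
Height of the subtree rooted at the branching sequent: max(6, 15) = 15
The branching sequent sits 5 edges above the root (the chain of one-premise inferences), so height = 15 + 5 = 20

20


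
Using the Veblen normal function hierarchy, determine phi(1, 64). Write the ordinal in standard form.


phi(1, 64):
phi(1, beta) = epsilon_beta (the beta-th epsilon number).
phi(1, 64) = epsilon_64

epsilon_64


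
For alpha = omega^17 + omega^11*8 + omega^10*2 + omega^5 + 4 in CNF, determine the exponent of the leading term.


CNF: omega^17 + omega^11*8 + omega^10*2 + omega^5 + 4
The leading term is omega^17, which has exponent 17.

17


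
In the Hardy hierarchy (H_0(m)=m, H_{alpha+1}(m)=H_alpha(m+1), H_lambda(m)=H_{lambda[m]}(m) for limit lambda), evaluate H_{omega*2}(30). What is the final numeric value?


H_{omega*2}(30):
For the Hardy hierarchy, H_{omega*k}(n) = 2^k * n.
2^2 = 4.
4 * 30 = 120

120


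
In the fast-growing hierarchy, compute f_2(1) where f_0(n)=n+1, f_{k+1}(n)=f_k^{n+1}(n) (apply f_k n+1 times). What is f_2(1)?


f_2(1) = f_1^2(1)
f_1(m) = 2m + 1.
Iterating: f_1^k(n) = 2^k*(n+1) - 1.
f_2(1) = 2^2*(1+1) - 1 = 4*2 - 1 = 7

7


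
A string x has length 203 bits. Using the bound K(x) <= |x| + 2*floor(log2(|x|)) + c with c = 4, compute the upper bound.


floor(log2(203)) = 7
2 * 7 = 14
K(x) <= 203 + 14 + 4 = 221

221


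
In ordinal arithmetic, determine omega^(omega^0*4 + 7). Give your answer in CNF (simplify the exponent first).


omega^(omega^0*4 + 7):
omega^0 = 1, so the exponent is 4 + 7 = 11 (finite ordinal addition).
Result = omega^11, already a single CNF term.

omega^11


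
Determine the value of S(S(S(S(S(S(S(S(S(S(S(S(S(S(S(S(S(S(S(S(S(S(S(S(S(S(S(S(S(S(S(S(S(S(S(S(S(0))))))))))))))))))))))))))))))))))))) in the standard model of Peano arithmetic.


Counting successors applied to 0:
37 applications of S to 0 = 37

37


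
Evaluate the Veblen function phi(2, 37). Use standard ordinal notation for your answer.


phi(2, 37):
phi(2, beta) = zeta_beta (the beta-th zeta number, fixed point of epsilon).
phi(2, 37) = zeta_37

zeta_37


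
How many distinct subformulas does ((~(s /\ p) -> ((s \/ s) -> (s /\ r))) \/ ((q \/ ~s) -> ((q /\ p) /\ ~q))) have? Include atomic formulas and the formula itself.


Formula: ((~(s /\ p) -> ((s \/ s) -> (s /\ r))) \/ ((q \/ ~s) -> ((q /\ p) /\ ~q)))
Subformulas found:
  1. r
  2. q
  3. s
  4. p
  5. ~s
  6. ~q
  7. (s \/ s)
  8. (s /\ p)
  9. (q /\ p)
  10. (s /\ r)
  11. (q \/ ~s)
  12. ~(s /\ p)
  13. ((q /\ p) /\ ~q)
  14. ((s \/ s) -> (s /\ r))
  15. ((q \/ ~s) -> ((q /\ p) /\ ~q))
  16. (~(s /\ p) -> ((s \/ s) -> (s /\ r)))
  17. ((~(s /\ p) -> ((s \/ s) -> (s /\ r))) \/ ((q \/ ~s) -> ((q /\ p) /\ ~q)))
Total distinct subformulas = 17

17


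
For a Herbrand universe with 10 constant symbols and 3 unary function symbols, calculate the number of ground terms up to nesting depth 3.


Herbrand terms by depth:
Depth 0: 10 constants
Depth 1: 30 new terms (running total: 40)
Depth 2: 90 new terms (running total: 130)
Depth 3: 270 new terms (running total: 400)
Total distinct ground terms = 400

400


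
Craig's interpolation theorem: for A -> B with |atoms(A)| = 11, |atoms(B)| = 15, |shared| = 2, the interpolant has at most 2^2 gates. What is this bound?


Shared atoms = 2
Craig interpolant size bound = 2^2
= 4

4


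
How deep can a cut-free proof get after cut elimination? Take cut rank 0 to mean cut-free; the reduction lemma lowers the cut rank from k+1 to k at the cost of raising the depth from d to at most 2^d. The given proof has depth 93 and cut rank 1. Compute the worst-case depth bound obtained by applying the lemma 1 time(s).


Each rank reduction sends depth d to at most 2^d; cut rank r needs r reductions.
2_0(93) = 93
2_1(93) = 2^93 = 9903520314283042199192993792
Cut-free depth bound = 9903520314283042199192993792

9903520314283042199192993792


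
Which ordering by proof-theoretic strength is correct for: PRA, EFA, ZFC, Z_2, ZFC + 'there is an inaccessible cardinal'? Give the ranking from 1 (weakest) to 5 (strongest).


Ordering by consistency strength:
1. EFA
2. PRA
3. Z_2
4. ZFC
5. ZFC + 'there is an inaccessible cardinal'


PRA=2, EFA=1, ZFC=4, Z_2=3, ZFC + 'there is an inaccessible cardinal'=5


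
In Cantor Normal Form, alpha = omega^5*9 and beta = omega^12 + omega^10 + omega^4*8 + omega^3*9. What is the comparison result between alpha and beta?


Compare term by term from highest exponent:
alpha = omega^5*9
beta = omega^12 + omega^10 + omega^4*8 + omega^3*9
Term 1: alpha has omega^5*9, beta has omega^12*1
Term 2: alpha has omega^0*0, beta has omega^10*1
Term 3: alpha has omega^0*0, beta has omega^4*8
Term 4: alpha has omega^0*0, beta has omega^3*9
Result: alpha < beta

alpha < beta


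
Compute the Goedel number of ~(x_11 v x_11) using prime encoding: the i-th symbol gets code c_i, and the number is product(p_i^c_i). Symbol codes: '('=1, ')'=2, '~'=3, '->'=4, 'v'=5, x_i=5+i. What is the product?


Formula: ~(x_11 v x_11)
Symbol codes: [3, 1, 16, 5, 16, 2]
Primes: [2, 3, 5, 7, 11, 13]
p_1^3 = 2^3 = 8
p_2^1 = 3^1 = 3
p_3^16 = 5^16 = 152587890625
p_4^5 = 7^5 = 16807
p_5^16 = 11^16 = 45949729863572161
p_6^2 = 13^2 = 169
Product = 477959588229062568521715087890625000

477959588229062568521715087890625000


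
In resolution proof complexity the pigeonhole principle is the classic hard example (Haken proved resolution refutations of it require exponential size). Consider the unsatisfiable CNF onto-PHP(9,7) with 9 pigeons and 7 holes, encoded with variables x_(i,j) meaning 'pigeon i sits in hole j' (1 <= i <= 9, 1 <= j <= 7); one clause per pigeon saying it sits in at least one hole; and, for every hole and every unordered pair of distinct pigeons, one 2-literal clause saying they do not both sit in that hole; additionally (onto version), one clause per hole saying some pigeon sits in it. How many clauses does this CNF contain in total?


onto-PHP(9,7): 9 pigeons, 7 holes, 9*7 = 63 variables.
- pigeon clauses: one per pigeon -> 9 clauses
- hole clauses: 7 holes * C(9,2) = 7 * 36 -> 252 clauses
- onto clauses: one per hole -> 7 clauses
Total clauses = 9 + 252 + 7 = 268

268


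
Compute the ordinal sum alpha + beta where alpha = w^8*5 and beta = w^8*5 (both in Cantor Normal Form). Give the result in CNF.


Ordinal addition w^8*5 + w^8*5:
Both terms have the same exponent 8.
w^e*c + w^e*d = w^e*(c+d).
Result = w^8*(5+5) = w^8*10

w^8*10


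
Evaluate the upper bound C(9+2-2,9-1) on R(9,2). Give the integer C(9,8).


R(9,2) <= C(9+2-2, 9-1) = C(9, 8)
C(9, 8) = 9! / (8! * 1!)
= 9

9


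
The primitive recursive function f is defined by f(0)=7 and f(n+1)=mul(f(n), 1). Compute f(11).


f(0) = 7
f(1) = mul(f(0), 1) = mul(7, 1) = 7
f(2) = mul(f(1), 1) = mul(7, 1) = 7
f(3) = mul(f(2), 1) = mul(7, 1) = 7
f(4) = mul(f(3), 1) = mul(7, 1) = 7
f(5) = mul(f(4), 1) = mul(7, 1) = 7
f(6) = mul(f(5), 1) = mul(7, 1) = 7
f(7) = mul(f(6), 1) = mul(7, 1) = 7
f(8) = mul(f(7), 1) = mul(7, 1) = 7
f(9) = mul(f(8), 1) = mul(7, 1) = 7
f(10) = mul(f(9), 1) = mul(7, 1) = 7
f(11) = mul(f(10), 1) = mul(7, 1) = 7


7


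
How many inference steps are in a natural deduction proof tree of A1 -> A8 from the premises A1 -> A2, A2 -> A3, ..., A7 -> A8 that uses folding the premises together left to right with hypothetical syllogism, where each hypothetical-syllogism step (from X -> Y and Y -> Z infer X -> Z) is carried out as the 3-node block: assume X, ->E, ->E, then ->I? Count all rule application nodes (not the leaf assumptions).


There are 7 premises in the chain. The first HS step combines premises 1 and 2; each further premise needs one more HS step.
So 7 premises require 7 - 1 = 6 hypothetical-syllogism steps.
Each HS step uses 3 inference nodes (->E, ->E, ->I).
6 * 3 = 18 total inference nodes.

18


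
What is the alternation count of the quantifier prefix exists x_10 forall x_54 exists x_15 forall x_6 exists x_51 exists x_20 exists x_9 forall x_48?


Walk the prefix and count type changes:
  position 1: exists -> forall <-- alternation
  position 2: forall -> exists <-- alternation
  position 3: exists -> forall <-- alternation
  position 4: forall -> exists <-- alternation
  position 5: exists -> exists
  position 6: exists -> exists
  position 7: exists -> forall <-- alternation
Total alternations = 5

5


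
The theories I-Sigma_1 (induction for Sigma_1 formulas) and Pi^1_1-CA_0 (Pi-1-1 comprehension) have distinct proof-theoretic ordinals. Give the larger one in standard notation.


Proof-theoretic ordinal of I-Sigma_1 (induction for Sigma_1 formulas): omega^omega
Proof-theoretic ordinal of Pi^1_1-CA_0 (Pi-1-1 comprehension): psi_0(Omega_omega)
Comparing: omega^omega < psi_0(Omega_omega).
The larger ordinal is psi_0(Omega_omega) (from Pi^1_1-CA_0 (Pi-1-1 comprehension)).

psi_0(Omega_omega)


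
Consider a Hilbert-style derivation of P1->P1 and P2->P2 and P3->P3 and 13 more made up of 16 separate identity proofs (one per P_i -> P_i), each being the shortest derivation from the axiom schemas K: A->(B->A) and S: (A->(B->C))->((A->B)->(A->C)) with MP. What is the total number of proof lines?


The shortest proof of A->A from K and S in the Hilbert calculus has exactly 5 lines:
(1) K instance A->((A->A)->A), (2) S instance, (3) MP on 1,2, (4) K instance A->(A->A), (5) MP on 3,4.
For 16 independent identities: 16 * 5 = 80 lines total.

80


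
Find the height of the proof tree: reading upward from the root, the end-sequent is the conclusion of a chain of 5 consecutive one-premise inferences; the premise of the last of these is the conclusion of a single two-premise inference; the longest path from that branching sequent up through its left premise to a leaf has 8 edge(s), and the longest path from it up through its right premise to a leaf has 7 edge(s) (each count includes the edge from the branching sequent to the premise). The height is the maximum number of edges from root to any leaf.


Longest path through the left premise: 8 edges (measured from the branching sequent)
Longest path through the right premise: 7 edges
Height of the subtree rooted at the branching sequent: max(8, 7) = 8
The branching sequent sits 5 edges above the root (the chain of one-premise inferences), so height = 8 + 5 = 13

13


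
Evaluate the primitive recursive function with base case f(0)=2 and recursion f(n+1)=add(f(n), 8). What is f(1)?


f(0) = 2
f(1) = add(f(0), 8) = add(2, 8) = 10


10


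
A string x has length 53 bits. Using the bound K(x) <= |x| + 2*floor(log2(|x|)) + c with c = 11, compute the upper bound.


floor(log2(53)) = 5
2 * 5 = 10
K(x) <= 53 + 10 + 11 = 74

74


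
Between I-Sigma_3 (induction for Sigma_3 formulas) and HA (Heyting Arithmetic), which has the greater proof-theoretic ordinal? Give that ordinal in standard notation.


Proof-theoretic ordinal of I-Sigma_3 (induction for Sigma_3 formulas): omega^(omega^(omega^omega))
Proof-theoretic ordinal of HA (Heyting Arithmetic): epsilon_0
Comparing: omega^(omega^(omega^omega)) < epsilon_0.
The larger ordinal is epsilon_0 (from HA (Heyting Arithmetic)).

epsilon_0


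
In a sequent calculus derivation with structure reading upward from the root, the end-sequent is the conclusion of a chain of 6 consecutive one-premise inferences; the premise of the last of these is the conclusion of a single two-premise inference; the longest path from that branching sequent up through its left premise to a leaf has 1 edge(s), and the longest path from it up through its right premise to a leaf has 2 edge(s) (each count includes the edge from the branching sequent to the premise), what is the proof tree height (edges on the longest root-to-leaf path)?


Longest path through the left premise: 1 edges (measured from the branching sequent)
Longest path through the right premise: 2 edges
Height of the subtree rooted at the branching sequent: max(1, 2) = 2
The branching sequent sits 6 edges above the root (the chain of one-premise inferences), so height = 2 + 6 = 8

8


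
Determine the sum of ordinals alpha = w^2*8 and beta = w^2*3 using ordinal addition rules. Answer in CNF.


Ordinal addition w^2*8 + w^2*3:
Both terms have the same exponent 2.
w^e*c + w^e*d = w^e*(c+d).
Result = w^2*(8+3) = w^2*11

w^2*11


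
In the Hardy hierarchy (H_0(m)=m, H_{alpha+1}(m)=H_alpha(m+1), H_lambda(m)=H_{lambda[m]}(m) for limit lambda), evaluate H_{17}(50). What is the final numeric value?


H_17(50):
For finite ordinals k, H_k(n) = n + k (each successor step adds 1).
H_17(50) = 50 + 17 = 67

67


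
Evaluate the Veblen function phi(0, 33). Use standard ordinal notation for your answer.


phi(0, 33):
phi(0, beta) = omega^beta by definition.
phi(0, 33) = omega^33

omega^33


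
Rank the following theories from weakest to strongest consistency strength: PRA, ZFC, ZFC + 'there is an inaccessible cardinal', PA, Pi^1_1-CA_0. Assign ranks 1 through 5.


Ordering by consistency strength:
1. PRA
2. PA
3. Pi^1_1-CA_0
4. ZFC
5. ZFC + 'there is an inaccessible cardinal'


PRA=1, ZFC=4, ZFC + 'there is an inaccessible cardinal'=5, PA=2, Pi^1_1-CA_0=3


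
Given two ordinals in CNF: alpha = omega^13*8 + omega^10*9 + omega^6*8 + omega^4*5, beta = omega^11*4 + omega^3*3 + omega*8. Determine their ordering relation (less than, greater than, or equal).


Compare term by term from highest exponent:
alpha = omega^13*8 + omega^10*9 + omega^6*8 + omega^4*5
beta = omega^11*4 + omega^3*3 + omega*8
Term 1: alpha has omega^13*8, beta has omega^11*4
Term 2: alpha has omega^10*9, beta has omega^3*3
Term 3: alpha has omega^6*8, beta has omega^1*8
Term 4: alpha has omega^4*5, beta has omega^0*0
Result: alpha > beta

alpha > beta


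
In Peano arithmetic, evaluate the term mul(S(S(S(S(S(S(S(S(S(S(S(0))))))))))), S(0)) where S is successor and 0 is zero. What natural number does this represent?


mul(S^11(0), S^1(0)):
S^11(0) = 11
S^1(0) = 1
11 * 1 = 11

11


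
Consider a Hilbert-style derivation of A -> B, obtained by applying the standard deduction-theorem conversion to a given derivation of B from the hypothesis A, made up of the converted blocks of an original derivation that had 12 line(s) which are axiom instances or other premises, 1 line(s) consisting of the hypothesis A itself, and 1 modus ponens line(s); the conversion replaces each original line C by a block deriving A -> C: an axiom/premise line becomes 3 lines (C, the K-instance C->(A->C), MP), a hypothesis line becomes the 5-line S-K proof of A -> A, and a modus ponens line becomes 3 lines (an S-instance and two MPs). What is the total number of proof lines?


Deduction-theorem conversion, block by block:
- 12 axiom/premise lines -> 3 lines each = 36
- 1 hypothesis lines -> 5 lines each (identity proof A->A) = 5
- 1 MP lines -> 3 lines each (S-instance, MP, MP) = 3
Total = 36 + 5 + 3 = 44 lines.

44


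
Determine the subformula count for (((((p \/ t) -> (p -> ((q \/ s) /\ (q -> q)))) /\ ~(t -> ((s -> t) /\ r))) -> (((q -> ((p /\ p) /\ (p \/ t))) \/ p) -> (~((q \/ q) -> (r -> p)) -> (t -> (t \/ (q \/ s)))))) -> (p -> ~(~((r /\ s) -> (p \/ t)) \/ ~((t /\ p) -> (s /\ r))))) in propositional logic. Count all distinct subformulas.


Formula: (((((p \/ t) -> (p -> ((q \/ s) /\ (q -> q)))) /\ ~(t -> ((s -> t) /\ r))) -> (((q -> ((p /\ p) /\ (p \/ t))) \/ p) -> (~((q \/ q) -> (r -> p)) -> (t -> (t \/ (q \/ s)))))) -> (p -> ~(~((r /\ s) -> (p \/ t)) \/ ~((t /\ p) -> (s /\ r)))))
Subformulas found:
  1. r
  2. p
  3. q
  4. s
  5. t
  6. (r -> p)
  7. (s /\ r)
  8. (q -> q)
  9. (r /\ s)
  10. (q \/ s)
  11. (s -> t)
  12. (p \/ t)
  13. (p /\ p)
  14. (q \/ q)
  15. (t /\ p)
  16. (t \/ (q \/ s))
  17. ((s -> t) /\ r)
  18. ((q \/ q) -> (r -> p))
  19. ((r /\ s) -> (p \/ t))
  20. (t -> (t \/ (q \/ s)))
  21. ((q \/ s) /\ (q -> q))
  22. ((t /\ p) -> (s /\ r))
  23. ((p /\ p) /\ (p \/ t))
  24. (t -> ((s -> t) /\ r))
  25. ~((q \/ q) -> (r -> p))
  26. ~((t /\ p) -> (s /\ r))
  27. ~(t -> ((s -> t) /\ r))
  28. ~((r /\ s) -> (p \/ t))
  29. (p -> ((q \/ s) /\ (q -> q)))
  30. (q -> ((p /\ p) /\ (p \/ t)))
  31. ((q -> ((p /\ p) /\ (p \/ t))) \/ p)
  32. ((p \/ t) -> (p -> ((q \/ s) /\ (q -> q))))
  33. (~((q \/ q) -> (r -> p)) -> (t -> (t \/ (q \/ s))))
  34. (~((r /\ s) -> (p \/ t)) \/ ~((t /\ p) -> (s /\ r)))
  35. ~(~((r /\ s) -> (p \/ t)) \/ ~((t /\ p) -> (s /\ r)))
  36. (p -> ~(~((r /\ s) -> (p \/ t)) \/ ~((t /\ p) -> (s /\ r))))
  37. (((p \/ t) -> (p -> ((q \/ s) /\ (q -> q)))) /\ ~(t -> ((s -> t) /\ r)))
  38. (((q -> ((p /\ p) /\ (p \/ t))) \/ p) -> (~((q \/ q) -> (r -> p)) -> (t -> (t \/ (q \/ s)))))
  39. ((((p \/ t) -> (p -> ((q \/ s) /\ (q -> q)))) /\ ~(t -> ((s -> t) /\ r))) -> (((q -> ((p /\ p) /\ (p \/ t))) \/ p) -> (~((q \/ q) -> (r -> p)) -> (t -> (t \/ (q \/ s))))))
  40. (((((p \/ t) -> (p -> ((q \/ s) /\ (q -> q)))) /\ ~(t -> ((s -> t) /\ r))) -> (((q -> ((p /\ p) /\ (p \/ t))) \/ p) -> (~((q \/ q) -> (r -> p)) -> (t -> (t \/ (q \/ s)))))) -> (p -> ~(~((r /\ s) -> (p \/ t)) \/ ~((t /\ p) -> (s /\ r)))))
Total distinct subformulas = 40

40


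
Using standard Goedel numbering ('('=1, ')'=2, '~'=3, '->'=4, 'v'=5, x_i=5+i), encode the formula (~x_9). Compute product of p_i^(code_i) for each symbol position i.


Formula: (~x_9)
Symbol codes: [1, 3, 14, 2]
Primes: [2, 3, 5, 7]
p_1^1 = 2^1 = 2
p_2^3 = 3^3 = 27
p_3^14 = 5^14 = 6103515625
p_4^2 = 7^2 = 49
Product = 16149902343750

16149902343750


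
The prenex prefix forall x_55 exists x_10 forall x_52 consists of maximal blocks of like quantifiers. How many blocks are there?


Alternations = 2.
Blocks = alternations + 1 = 3

3


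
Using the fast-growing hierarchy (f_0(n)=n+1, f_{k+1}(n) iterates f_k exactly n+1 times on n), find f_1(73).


f_1(73) = f_0^74(73)
f_0 adds 1 each time, applied 74 times.
f_1(73) = 73 + 74 = 147

147


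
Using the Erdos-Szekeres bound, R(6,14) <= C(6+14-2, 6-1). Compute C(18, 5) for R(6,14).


R(6,14) <= C(6+14-2, 6-1) = C(18, 5)
C(18, 5) = 18! / (5! * 13!)
= 8568

8568


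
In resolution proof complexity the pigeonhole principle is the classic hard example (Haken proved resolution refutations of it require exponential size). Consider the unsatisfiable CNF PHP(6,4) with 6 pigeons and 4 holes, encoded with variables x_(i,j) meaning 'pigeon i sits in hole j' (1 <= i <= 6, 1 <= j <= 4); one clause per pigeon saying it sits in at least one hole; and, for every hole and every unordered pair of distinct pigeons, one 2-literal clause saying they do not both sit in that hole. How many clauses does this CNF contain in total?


PHP(6,4): 6 pigeons, 4 holes, 6*4 = 24 variables.
- pigeon clauses: one per pigeon -> 6 clauses
- hole clauses: 4 holes * C(6,2) = 4 * 15 -> 60 clauses
Total clauses = 6 + 60 = 66

66


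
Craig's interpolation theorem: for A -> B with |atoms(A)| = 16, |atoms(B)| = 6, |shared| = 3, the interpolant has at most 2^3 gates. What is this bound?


Shared atoms = 3
Craig interpolant size bound = 2^3
= 8

8


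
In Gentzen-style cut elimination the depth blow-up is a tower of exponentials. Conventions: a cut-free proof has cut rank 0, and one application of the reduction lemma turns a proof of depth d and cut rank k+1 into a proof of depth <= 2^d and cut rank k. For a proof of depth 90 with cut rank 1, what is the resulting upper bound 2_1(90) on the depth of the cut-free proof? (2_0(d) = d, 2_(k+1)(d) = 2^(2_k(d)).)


Each rank reduction sends depth d to at most 2^d; cut rank r needs r reductions.
2_0(90) = 90
2_1(90) = 2^90 = 1237940039285380274899124224
Cut-free depth bound = 1237940039285380274899124224

1237940039285380274899124224


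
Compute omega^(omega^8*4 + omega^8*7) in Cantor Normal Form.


omega^(omega^8*4 + omega^8*7):
Both terms of the exponent have the same exponent 8, so they merge: omega^8*4 + omega^8*7 = omega^8*(4+7) = omega^8*11.
omega raised to a CNF ordinal is a single CNF term: Result = omega^(omega^8*11)

omega^(omega^8*11)


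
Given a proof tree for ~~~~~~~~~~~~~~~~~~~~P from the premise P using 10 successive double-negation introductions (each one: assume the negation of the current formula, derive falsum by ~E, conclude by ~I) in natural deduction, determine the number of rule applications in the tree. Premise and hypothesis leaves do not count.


Each double-negation introduction (from C infer ~~C) uses 2 inference nodes: one ~E (C and ~C give falsum) and one ~I (discharge ~C).
10 double negations = 10 * 2 = 20 inference nodes.

20


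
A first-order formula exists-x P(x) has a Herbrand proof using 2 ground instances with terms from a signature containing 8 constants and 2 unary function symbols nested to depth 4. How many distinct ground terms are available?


Herbrand terms by depth:
Depth 0: 8 constants
Depth 1: 16 new terms (running total: 24)
Depth 2: 32 new terms (running total: 56)
Depth 3: 64 new terms (running total: 120)
Depth 4: 128 new terms (running total: 248)
Total distinct ground terms = 248

248


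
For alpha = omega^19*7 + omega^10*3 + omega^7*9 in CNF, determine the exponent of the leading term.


CNF: omega^19*7 + omega^10*3 + omega^7*9
The leading term is omega^19*7, which has exponent 19.

19


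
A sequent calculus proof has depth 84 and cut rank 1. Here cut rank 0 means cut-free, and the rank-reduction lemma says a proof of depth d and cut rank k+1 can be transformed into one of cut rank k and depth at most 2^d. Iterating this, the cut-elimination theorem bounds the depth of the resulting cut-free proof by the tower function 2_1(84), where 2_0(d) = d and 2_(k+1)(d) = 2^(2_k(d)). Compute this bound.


Each rank reduction sends depth d to at most 2^d; cut rank r needs r reductions.
2_0(84) = 84
2_1(84) = 2^84 = 19342813113834066795298816
Cut-free depth bound = 19342813113834066795298816

19342813113834066795298816


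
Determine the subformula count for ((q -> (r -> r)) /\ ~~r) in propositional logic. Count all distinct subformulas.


Formula: ((q -> (r -> r)) /\ ~~r)
Subformulas found:
  1. q
  2. r
  3. ~r
  4. ~~r
  5. (r -> r)
  6. (q -> (r -> r))
  7. ((q -> (r -> r)) /\ ~~r)
Total distinct subformulas = 7

7


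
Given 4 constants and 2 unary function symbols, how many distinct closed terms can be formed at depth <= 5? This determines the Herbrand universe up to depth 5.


Herbrand terms by depth:
Depth 0: 4 constants
Depth 1: 8 new terms (running total: 12)
Depth 2: 16 new terms (running total: 28)
Depth 3: 32 new terms (running total: 60)
Depth 4: 64 new terms (running total: 124)
Depth 5: 128 new terms (running total: 252)
Total distinct ground terms = 252

252


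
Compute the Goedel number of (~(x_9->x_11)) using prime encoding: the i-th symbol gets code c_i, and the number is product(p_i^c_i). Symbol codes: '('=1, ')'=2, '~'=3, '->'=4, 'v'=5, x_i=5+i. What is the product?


Formula: (~(x_9->x_11))
Symbol codes: [1, 3, 1, 14, 4, 16, 2, 2]
Primes: [2, 3, 5, 7, 11, 13, 17, 19]
p_1^1 = 2^1 = 2
p_2^3 = 3^3 = 27
p_3^1 = 5^1 = 5
p_4^14 = 7^14 = 678223072849
p_5^4 = 11^4 = 14641
p_6^16 = 13^16 = 665416609183179841
p_7^2 = 17^2 = 289
p_8^2 = 19^2 = 361
Product = 186125443913156610629423954596094195670270

186125443913156610629423954596094195670270


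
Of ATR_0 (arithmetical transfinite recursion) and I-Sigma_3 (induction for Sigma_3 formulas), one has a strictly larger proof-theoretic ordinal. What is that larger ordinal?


Proof-theoretic ordinal of ATR_0 (arithmetical transfinite recursion): Gamma_0
Proof-theoretic ordinal of I-Sigma_3 (induction for Sigma_3 formulas): omega^(omega^(omega^omega))
Comparing: omega^(omega^(omega^omega)) < Gamma_0.
The larger ordinal is Gamma_0 (from ATR_0 (arithmetical transfinite recursion)).

Gamma_0


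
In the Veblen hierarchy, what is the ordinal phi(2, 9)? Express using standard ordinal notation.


phi(2, 9):
phi(2, beta) = zeta_beta (the beta-th zeta number, fixed point of epsilon).
phi(2, 9) = zeta_9

zeta_9


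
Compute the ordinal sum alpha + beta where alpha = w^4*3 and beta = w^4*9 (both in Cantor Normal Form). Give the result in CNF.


Ordinal addition w^4*3 + w^4*9:
Both terms have the same exponent 4.
w^e*c + w^e*d = w^e*(c+d).
Result = w^4*(3+9) = w^4*12

w^4*12


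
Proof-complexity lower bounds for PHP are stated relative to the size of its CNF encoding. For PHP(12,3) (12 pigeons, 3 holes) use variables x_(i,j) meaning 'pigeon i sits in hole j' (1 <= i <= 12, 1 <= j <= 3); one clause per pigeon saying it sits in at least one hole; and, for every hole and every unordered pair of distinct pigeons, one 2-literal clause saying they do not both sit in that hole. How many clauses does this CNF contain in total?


PHP(12,3): 12 pigeons, 3 holes, 12*3 = 36 variables.
- pigeon clauses: one per pigeon -> 12 clauses
- hole clauses: 3 holes * C(12,2) = 3 * 66 -> 198 clauses
Total clauses = 12 + 198 = 210

210


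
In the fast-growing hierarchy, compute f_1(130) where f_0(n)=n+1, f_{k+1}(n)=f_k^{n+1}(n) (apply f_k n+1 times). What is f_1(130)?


f_1(130) = f_0^131(130)
f_0 adds 1 each time, applied 131 times.
f_1(130) = 130 + 131 = 261

261


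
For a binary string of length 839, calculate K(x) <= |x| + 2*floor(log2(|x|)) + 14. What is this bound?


floor(log2(839)) = 9
2 * 9 = 18
K(x) <= 839 + 18 + 14 = 871

871


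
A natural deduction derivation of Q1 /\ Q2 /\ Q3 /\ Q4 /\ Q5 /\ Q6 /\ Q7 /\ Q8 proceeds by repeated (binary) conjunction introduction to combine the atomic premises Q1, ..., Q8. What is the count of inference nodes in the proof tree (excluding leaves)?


The target conjunction has 8 conjuncts, i.e. 7 binary /\ connectives.
Each conjunction-intro joins two pieces, so 8 atoms require 8-1 = 7 applications.
Total inference nodes = 7

7


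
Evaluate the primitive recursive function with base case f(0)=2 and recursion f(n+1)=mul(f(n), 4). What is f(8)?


f(0) = 2
f(1) = mul(f(0), 4) = mul(2, 4) = 8
f(2) = mul(f(1), 4) = mul(8, 4) = 32
f(3) = mul(f(2), 4) = mul(32, 4) = 128
f(4) = mul(f(3), 4) = mul(128, 4) = 512
f(5) = mul(f(4), 4) = mul(512, 4) = 2048
f(6) = mul(f(5), 4) = mul(2048, 4) = 8192
f(7) = mul(f(6), 4) = mul(8192, 4) = 32768
f(8) = mul(f(7), 4) = mul(32768, 4) = 131072


131072


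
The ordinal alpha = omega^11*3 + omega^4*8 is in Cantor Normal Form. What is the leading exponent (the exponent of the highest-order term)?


CNF: omega^11*3 + omega^4*8
The leading term is omega^11*3, which has exponent 11.

11


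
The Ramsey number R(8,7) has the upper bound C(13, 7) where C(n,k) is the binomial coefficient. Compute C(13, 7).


R(8,7) <= C(8+7-2, 8-1) = C(13, 7)
C(13, 7) = 13! / (7! * 6!)
= 1716

1716


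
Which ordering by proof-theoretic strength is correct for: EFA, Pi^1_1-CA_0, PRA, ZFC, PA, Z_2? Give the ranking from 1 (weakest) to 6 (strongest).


Ordering by consistency strength:
1. EFA
2. PRA
3. PA
4. Pi^1_1-CA_0
5. Z_2
6. ZFC


EFA=1, Pi^1_1-CA_0=4, PRA=2, ZFC=6, PA=3, Z_2=5


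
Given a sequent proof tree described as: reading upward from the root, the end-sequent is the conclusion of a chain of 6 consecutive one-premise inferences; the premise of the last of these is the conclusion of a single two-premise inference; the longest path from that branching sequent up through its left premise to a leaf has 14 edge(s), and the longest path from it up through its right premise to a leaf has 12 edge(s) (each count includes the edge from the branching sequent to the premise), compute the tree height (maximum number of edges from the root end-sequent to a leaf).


Longest path through the left premise: 14 edges (measured from the branching sequent)
Longest path through the right premise: 12 edges
Height of the subtree rooted at the branching sequent: max(14, 12) = 14
The branching sequent sits 6 edges above the root (the chain of one-premise inferences), so height = 14 + 6 = 20

20
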